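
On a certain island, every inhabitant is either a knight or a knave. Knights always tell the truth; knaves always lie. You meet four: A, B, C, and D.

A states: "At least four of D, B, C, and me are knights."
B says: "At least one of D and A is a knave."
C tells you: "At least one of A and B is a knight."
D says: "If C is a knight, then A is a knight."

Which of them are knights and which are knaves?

Consider A. Suppose A is a knight.
Then no assignment of the remaining roles makes every statement match its speaker's type — contradiction.
So A is a knave.
With that fixed, B's statement is true, so B is a knight.
With that fixed, C's statement is true, so C is a knight.
With that fixed, D's statement is false, so D is a knave.

A: knave, B: knight, C: knight, D: knave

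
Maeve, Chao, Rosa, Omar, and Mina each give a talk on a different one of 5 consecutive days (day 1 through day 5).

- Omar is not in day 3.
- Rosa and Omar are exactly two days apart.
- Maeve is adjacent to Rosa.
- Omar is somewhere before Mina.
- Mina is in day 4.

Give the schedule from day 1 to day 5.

Omar, Maeve, Rosa, Mina, Chao

From clue 1: Omar is in {1,2,4,5}.
From clues 1–2: Rosa is in {2,3,4}.
From clues 1–5: Omar → day 1, Maeve → day 2, Rosa → day 3, Mina → day 4, Chao → day 5.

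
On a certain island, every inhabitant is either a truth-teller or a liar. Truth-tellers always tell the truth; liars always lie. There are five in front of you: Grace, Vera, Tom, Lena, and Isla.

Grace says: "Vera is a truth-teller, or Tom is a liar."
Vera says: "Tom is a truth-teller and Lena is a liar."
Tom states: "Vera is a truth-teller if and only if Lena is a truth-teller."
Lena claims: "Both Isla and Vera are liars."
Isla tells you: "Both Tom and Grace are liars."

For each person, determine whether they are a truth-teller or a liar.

Consider Grace. Suppose Grace is a liar.
Then no assignment of the remaining roles makes every statement match its speaker's type — contradiction.
So Grace is a truth-teller.
With that fixed, Isla's statement is false, so Isla is a liar.
Consider Vera. Suppose Vera is a truth-teller.
Then no assignment of the remaining roles makes every statement match its speaker's type — contradiction.
So Vera is a liar.
With that fixed, Lena's statement is true, so Lena is a truth-teller.
With that fixed, Tom's statement is false, so Tom is a liar.

Grace: truth-teller, Vera: liar, Tom: liar, Lena: truth-teller, Isla: liar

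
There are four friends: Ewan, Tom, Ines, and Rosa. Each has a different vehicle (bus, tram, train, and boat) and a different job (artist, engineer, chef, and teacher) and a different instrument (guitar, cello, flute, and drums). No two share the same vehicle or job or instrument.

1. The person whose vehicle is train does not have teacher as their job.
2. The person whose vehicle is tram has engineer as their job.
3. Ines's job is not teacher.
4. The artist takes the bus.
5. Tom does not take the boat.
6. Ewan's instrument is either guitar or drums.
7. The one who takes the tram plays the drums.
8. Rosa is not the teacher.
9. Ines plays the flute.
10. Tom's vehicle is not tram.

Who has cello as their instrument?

With clues 1–6, Ewan is impossible for the one with instrument cello.
With clues 1–9, Ines is impossible for the one with instrument cello.
With clues 1–10, Rosa is impossible for the one with instrument cello.
That leaves Tom.

Tom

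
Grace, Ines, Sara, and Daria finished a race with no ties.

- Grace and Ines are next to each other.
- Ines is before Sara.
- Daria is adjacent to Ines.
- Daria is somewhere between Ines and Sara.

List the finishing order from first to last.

From clues 1–2: Sara is in {3,4}.
From clues 1–3: Ines → place 2, Sara → place 4.
From clues 1–4: Grace → place 1, Daria → place 3.

Grace, Ines, Daria, Sara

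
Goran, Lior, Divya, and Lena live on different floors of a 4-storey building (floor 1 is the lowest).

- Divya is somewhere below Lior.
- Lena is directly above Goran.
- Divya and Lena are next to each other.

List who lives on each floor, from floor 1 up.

Goran, Lena, Divya, Lior

From clue 1: Lior is in {2,3,4}.
From clues 1–2: Lior is in {2,4}.
From clues 1–3: Goran → floor 1, Lena → floor 2, Divya → floor 3, Lior → floor 4.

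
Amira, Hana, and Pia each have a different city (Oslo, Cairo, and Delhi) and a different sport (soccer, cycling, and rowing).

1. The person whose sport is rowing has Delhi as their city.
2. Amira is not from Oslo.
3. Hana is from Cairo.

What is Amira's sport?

rowing

With clues 1–3, cycling and soccer are impossible for Amira's sport.
That leaves rowing.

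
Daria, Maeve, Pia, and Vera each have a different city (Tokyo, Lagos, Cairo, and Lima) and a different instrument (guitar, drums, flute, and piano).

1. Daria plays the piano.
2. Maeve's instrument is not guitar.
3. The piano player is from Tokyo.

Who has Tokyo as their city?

Daria

With clues 1–3, Maeve, Pia, and Vera are impossible for the one with city Tokyo.
That leaves Daria.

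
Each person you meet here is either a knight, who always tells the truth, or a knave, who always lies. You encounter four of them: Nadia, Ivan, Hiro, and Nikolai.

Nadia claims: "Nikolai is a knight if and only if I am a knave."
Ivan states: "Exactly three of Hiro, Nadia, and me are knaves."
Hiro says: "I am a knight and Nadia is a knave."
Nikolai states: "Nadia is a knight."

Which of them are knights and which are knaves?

Nadia: knave, Ivan: knave, Hiro: knight, Nikolai: knave

Consider Nadia. Suppose Nadia is a knight.
Then no assignment of the remaining roles makes every statement match its speaker's type — contradiction.
So Nadia is a knave.
With that fixed, Nikolai's statement is false, so Nikolai is a knave.
Consider Ivan. Suppose Ivan is a knight.
Then Ivan's own statement would have to be true, but it can't be — contradiction.
So Ivan is a knave.
Consider Hiro. Suppose Hiro is a knave.
Then Ivan's statement comes out true, contradicting Ivan being a knave.
So Hiro is a knight.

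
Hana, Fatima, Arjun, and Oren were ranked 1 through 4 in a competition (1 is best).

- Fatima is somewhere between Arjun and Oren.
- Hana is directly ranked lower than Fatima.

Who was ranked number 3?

Hana

With clues 1–2, Arjun, Fatima, and Oren are ruled out for rank 3.
So rank 3 is Hana.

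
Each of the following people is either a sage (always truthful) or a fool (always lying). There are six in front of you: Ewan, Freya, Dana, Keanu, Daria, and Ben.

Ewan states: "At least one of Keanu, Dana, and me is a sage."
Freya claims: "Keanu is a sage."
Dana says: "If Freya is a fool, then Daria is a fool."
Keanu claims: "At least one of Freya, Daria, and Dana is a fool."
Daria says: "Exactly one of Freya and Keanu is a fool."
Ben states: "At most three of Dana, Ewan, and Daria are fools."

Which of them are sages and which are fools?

Ewan: sage, Freya: sage, Dana: sage, Keanu: sage, Daria: fool, Ben: sage

Regardless of anyone's role, Ben's statement is true, so Ben is a sage.
Consider Ewan. Suppose Ewan is a fool.
Then no assignment of the remaining roles makes every statement match its speaker's type — contradiction.
So Ewan is a sage.
Consider Freya. Suppose Freya is a fool.
Then no assignment of the remaining roles makes every statement match its speaker's type — contradiction.
So Freya is a sage.
With that fixed, Dana's statement is true, so Dana is a sage.
Consider Keanu. Suppose Keanu is a fool.
Then Freya's statement comes out false, contradicting Freya being a sage.
So Keanu is a sage.
With that fixed, Daria's statement is false, so Daria is a fool.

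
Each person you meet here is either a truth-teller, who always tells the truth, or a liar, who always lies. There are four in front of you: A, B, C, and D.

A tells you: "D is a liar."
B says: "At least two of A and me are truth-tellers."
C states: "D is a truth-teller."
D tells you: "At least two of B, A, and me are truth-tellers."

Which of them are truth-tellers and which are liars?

Consider A. Suppose A is a liar.
Then no assignment of the remaining roles makes every statement match its speaker's type — contradiction.
So A is a truth-teller.
Consider B. Suppose B is a truth-teller.
Then no assignment of the remaining roles makes every statement match its speaker's type — contradiction.
So B is a liar.
Consider C. Suppose C is a truth-teller.
Then no assignment of the remaining roles makes every statement match its speaker's type — contradiction.
So C is a liar.
Consider D. Suppose D is a truth-teller.
Then A's statement comes out false, contradicting A being a truth-teller.
So D is a liar.

A: truth-teller, B: liar, C: liar, D: liar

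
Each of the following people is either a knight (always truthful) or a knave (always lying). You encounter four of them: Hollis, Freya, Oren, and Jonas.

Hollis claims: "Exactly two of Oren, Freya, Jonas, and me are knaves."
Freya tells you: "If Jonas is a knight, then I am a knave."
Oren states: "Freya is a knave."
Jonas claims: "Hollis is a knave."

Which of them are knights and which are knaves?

Consider Hollis. Suppose Hollis is a knave.
Then no assignment of the remaining roles makes every statement match its speaker's type — contradiction.
So Hollis is a knight.
With that fixed, Jonas's statement is false, so Jonas is a knave.
With that fixed, Freya's statement is true, so Freya is a knight.
With that fixed, Oren's statement is false, so Oren is a knave.

Hollis: knight, Freya: knight, Oren: knave, Jonas: knave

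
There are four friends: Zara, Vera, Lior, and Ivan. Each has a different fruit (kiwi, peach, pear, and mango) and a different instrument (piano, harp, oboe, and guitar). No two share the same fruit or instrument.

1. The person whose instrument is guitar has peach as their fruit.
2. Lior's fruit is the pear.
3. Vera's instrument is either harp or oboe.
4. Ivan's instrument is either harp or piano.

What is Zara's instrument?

guitar

With clues 1–4, harp, oboe, and piano are impossible for Zara's instrument.
That leaves guitar.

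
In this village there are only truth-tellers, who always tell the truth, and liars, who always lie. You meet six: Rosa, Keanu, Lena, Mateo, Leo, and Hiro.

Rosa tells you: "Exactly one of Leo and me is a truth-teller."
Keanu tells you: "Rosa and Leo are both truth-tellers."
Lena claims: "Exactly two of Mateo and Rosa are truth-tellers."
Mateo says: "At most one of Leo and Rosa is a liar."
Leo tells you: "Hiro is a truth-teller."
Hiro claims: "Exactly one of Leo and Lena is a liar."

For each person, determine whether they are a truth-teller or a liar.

Rosa: liar, Keanu: liar, Lena: liar, Mateo: liar, Leo: liar, Hiro: liar

Consider Rosa. Suppose Rosa is a truth-teller.
Then no assignment of the remaining roles makes every statement match its speaker's type — contradiction.
So Rosa is a liar.
With that fixed, Keanu's statement is false, so Keanu is a liar.
With that fixed, Lena's statement is false, so Lena is a liar.
Consider Mateo. Suppose Mateo is a truth-teller.
Then no assignment of the remaining roles makes every statement match its speaker's type — contradiction.
So Mateo is a liar.
Consider Leo. Suppose Leo is a truth-teller.
Then Rosa's statement comes out true, contradicting Rosa being a liar.
So Leo is a liar.
With that fixed, Hiro's statement is false, so Hiro is a liar.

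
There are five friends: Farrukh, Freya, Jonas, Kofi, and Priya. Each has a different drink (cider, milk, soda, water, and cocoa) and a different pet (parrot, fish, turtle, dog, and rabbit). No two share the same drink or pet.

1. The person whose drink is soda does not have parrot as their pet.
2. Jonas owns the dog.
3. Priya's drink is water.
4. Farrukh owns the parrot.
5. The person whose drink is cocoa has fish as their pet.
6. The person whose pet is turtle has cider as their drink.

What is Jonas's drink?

With clues 1–3, water is impossible for Jonas's drink.
With clues 1–5, cocoa is impossible for Jonas's drink.
With clues 1–6, cider and milk are impossible for Jonas's drink.
That leaves soda.

soda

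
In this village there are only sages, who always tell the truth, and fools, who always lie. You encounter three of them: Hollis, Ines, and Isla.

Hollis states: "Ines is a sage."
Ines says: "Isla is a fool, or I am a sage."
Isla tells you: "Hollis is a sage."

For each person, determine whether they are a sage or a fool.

Hollis: sage, Ines: sage, Isla: sage

Consider Hollis. Suppose Hollis is a fool.
Then no assignment of the remaining roles makes every statement match its speaker's type — contradiction.
So Hollis is a sage.
With that fixed, Isla's statement is true, so Isla is a sage.
Consider Ines. Suppose Ines is a fool.
Then Hollis's statement comes out false, contradicting Hollis being a sage.
So Ines is a sage.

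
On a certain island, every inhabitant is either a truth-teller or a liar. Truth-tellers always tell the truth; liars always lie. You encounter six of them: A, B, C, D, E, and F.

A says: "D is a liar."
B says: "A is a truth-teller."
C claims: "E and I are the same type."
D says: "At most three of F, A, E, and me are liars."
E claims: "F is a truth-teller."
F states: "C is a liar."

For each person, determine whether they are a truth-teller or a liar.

Consider A. Suppose A is a truth-teller.
Then no assignment of the remaining roles makes every statement match its speaker's type — contradiction.
So A is a liar.
With that fixed, B's statement is false, so B is a liar.
Consider C. Suppose C is a truth-teller.
Then no assignment of the remaining roles makes every statement match its speaker's type — contradiction.
So C is a liar.
With that fixed, F's statement is true, so F is a truth-teller.
With that fixed, D's statement is true, so D is a truth-teller.
With that fixed, E's statement is true, so E is a truth-teller.

A: liar, B: liar, C: liar, D: truth-teller, E: truth-teller, F: truth-teller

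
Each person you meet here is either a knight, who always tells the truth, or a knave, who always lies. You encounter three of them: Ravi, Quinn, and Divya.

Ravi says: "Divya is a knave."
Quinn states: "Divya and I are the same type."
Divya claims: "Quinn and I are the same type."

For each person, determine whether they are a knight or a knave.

Ravi: knave, Quinn: knight, Divya: knight

Consider Ravi. Suppose Ravi is a knight.
Then no assignment of the remaining roles makes every statement match its speaker's type — contradiction.
So Ravi is a knave.
Consider Quinn. Suppose Quinn is a knave.
Then whichever role Divya has, Divya's statement has the wrong truth value — contradiction.
So Quinn is a knight.
Consider Divya. Suppose Divya is a knave.
Then Ravi's statement comes out true, contradicting Ravi being a knave.
So Divya is a knight.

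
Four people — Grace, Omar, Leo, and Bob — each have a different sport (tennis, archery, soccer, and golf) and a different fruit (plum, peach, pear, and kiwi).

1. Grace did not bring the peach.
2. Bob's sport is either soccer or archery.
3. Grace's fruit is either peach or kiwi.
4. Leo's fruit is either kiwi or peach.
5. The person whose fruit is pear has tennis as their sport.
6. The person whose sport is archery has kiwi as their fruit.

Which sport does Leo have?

golf

With clues 1–5, tennis is impossible for Leo's sport.
With clues 1–6, archery and soccer are impossible for Leo's sport.
That leaves golf.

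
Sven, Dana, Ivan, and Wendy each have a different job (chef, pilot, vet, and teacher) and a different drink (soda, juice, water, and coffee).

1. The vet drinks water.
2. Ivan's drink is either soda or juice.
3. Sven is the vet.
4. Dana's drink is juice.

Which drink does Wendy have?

coffee

With clues 1–3, water is impossible for Wendy's drink.
With clues 1–4, juice and soda are impossible for Wendy's drink.
That leaves coffee.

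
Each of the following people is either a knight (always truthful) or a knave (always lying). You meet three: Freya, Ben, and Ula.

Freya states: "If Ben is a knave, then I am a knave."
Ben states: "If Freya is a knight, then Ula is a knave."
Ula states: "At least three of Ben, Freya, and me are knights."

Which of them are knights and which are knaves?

Freya: knight, Ben: knight, Ula: knave

Consider Freya. Suppose Freya is a knave.
Then Freya's own statement would have to be false, but it can't be — contradiction.
So Freya is a knight.
Consider Ben. Suppose Ben is a knave.
Then Freya's statement comes out false, contradicting Freya being a knight.
So Ben is a knight.
Consider Ula. Suppose Ula is a knight.
Then Ben's statement comes out false, contradicting Ben being a knight.
So Ula is a knave.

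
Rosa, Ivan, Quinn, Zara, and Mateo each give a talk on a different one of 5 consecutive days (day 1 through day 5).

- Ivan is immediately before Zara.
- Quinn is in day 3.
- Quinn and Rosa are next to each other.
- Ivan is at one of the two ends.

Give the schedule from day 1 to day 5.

Ivan, Zara, Quinn, Rosa, Mateo

From clue 1: Ivan is in {1,2,3,4}.
From clues 1–2: Quinn → day 3.
From clues 1–3: Rosa is in {2,4}.
From clues 1–4: Ivan → day 1, Zara → day 2, Rosa → day 4, Mateo → day 5.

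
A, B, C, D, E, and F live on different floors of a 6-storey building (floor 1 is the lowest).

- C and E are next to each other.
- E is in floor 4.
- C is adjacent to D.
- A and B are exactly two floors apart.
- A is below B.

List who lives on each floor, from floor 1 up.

From clues 1–2: E → floor 4.
From clues 1–3: C is in {3,5}.
From clues 1–4: F → floor 2, C → floor 5, D → floor 6.
From clues 1–5: A → floor 1, B → floor 3.

A, F, B, E, C, D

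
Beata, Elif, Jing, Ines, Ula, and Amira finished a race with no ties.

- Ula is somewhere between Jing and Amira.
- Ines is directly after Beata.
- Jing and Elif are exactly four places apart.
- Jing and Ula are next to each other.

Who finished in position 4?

Ines

With clues 1–3, Amira, Elif, and Jing are ruled out for place 4.
With clues 1–4, Beata and Ula are ruled out for place 4.
So place 4 is Ines.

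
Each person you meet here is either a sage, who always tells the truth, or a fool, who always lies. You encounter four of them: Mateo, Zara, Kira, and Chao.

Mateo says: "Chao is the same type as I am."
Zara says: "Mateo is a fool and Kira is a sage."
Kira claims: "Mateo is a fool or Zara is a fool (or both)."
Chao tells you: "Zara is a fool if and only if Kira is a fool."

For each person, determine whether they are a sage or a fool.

Mateo: fool, Zara: sage, Kira: sage, Chao: sage

Consider Mateo. Suppose Mateo is a sage.
Then no assignment of the remaining roles makes every statement match its speaker's type — contradiction.
So Mateo is a fool.
With that fixed, Kira's statement is true, so Kira is a sage.
With that fixed, Zara's statement is true, so Zara is a sage.
With that fixed, Chao's statement is true, so Chao is a sage.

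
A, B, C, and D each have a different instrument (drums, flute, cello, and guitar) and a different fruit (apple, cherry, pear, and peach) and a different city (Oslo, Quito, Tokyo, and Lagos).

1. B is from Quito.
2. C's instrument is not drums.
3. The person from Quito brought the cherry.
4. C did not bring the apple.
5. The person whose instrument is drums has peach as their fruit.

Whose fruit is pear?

C

With clues 1–3, B is impossible for the one with fruit pear.
With clues 1–5, A and D are impossible for the one with fruit pear.
That leaves C.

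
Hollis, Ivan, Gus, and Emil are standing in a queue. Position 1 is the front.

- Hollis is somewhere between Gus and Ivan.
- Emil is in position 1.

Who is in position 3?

Hollis

With clues 1–2, Emil, Gus, and Ivan are ruled out for position 3.
So position 3 is Hollis.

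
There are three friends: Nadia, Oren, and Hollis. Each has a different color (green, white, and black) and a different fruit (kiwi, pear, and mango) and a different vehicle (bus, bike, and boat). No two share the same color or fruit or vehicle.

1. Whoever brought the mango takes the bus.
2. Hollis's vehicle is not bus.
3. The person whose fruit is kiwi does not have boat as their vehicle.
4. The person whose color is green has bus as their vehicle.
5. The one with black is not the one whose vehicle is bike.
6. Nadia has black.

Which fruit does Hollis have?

With clues 1–2, mango is impossible for Hollis's fruit.
With clues 1–6, pear is impossible for Hollis's fruit.
That leaves kiwi.

kiwi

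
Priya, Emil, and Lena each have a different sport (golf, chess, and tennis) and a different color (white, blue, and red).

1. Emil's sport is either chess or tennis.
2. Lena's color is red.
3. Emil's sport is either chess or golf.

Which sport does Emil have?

Clue 1 rules out golf for Emil's sport.
With clues 1–3, tennis is impossible for Emil's sport.
That leaves chess.

chess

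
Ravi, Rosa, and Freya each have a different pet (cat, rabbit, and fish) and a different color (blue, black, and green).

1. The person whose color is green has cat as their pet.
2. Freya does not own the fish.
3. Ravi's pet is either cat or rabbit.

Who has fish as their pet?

Rosa

With clues 1–2, Freya is impossible for the one with pet fish.
With clues 1–3, Ravi is impossible for the one with pet fish.
That leaves Rosa.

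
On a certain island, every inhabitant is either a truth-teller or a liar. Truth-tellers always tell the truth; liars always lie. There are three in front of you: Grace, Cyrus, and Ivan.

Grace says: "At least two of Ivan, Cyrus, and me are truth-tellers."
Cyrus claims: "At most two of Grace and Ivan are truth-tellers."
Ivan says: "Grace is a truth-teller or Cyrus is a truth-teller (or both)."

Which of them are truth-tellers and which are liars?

Grace: truth-teller, Cyrus: truth-teller, Ivan: truth-teller

Regardless of anyone's role, Cyrus's statement is true, so Cyrus is a truth-teller.
With that fixed, Ivan's statement is true, so Ivan is a truth-teller.
With that fixed, Grace's statement is true, so Grace is a truth-teller.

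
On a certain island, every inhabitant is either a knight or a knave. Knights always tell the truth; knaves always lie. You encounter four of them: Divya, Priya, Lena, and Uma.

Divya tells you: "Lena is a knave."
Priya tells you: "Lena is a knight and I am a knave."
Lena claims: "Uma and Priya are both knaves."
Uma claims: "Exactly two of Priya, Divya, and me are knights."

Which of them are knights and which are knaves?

Consider Divya. Suppose Divya is a knave.
Then no assignment of the remaining roles makes every statement match its speaker's type — contradiction.
So Divya is a knight.
Consider Priya. Suppose Priya is a knight.
Then Priya's own statement would have to be true, but it can't be — contradiction.
So Priya is a knave.
Consider Lena. Suppose Lena is a knight.
Then Divya's statement comes out false, contradicting Divya being a knight.
So Lena is a knave.
Consider Uma. Suppose Uma is a knave.
Then Lena's statement comes out true, contradicting Lena being a knave.
So Uma is a knight.

Divya: knight, Priya: knave, Lena: knave, Uma: knight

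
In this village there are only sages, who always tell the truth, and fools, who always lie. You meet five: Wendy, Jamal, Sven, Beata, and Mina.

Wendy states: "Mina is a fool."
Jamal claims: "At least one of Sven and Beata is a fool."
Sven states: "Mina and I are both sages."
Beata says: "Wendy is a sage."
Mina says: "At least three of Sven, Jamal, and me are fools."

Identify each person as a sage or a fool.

Consider Wendy. Suppose Wendy is a fool.
Then no assignment of the remaining roles makes every statement match its speaker's type — contradiction.
So Wendy is a sage.
With that fixed, Beata's statement is true, so Beata is a sage.
Consider Jamal. Suppose Jamal is a fool.
Then no assignment of the remaining roles makes every statement match its speaker's type — contradiction.
So Jamal is a sage.
With that fixed, Mina's statement is false, so Mina is a fool.
With that fixed, Sven's statement is false, so Sven is a fool.

Wendy: sage, Jamal: sage, Sven: fool, Beata: sage, Mina: fool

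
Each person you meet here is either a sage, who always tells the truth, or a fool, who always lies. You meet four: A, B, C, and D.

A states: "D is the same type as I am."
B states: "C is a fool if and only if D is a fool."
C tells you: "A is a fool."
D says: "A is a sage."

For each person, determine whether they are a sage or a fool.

Consider A. Suppose A is a fool.
Then no assignment of the remaining roles makes every statement match its speaker's type — contradiction.
So A is a sage.
With that fixed, C's statement is false, so C is a fool.
With that fixed, D's statement is true, so D is a sage.
With that fixed, B's statement is false, so B is a fool.

A: sage, B: fool, C: fool, D: sage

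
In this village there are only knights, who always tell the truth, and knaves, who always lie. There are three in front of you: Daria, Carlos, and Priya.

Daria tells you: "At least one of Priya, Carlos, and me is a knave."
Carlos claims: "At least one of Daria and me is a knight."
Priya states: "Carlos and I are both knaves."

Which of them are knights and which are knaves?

Consider Daria. Suppose Daria is a knave.
Then Daria's own statement would have to be false, but it can't be — contradiction.
So Daria is a knight.
With that fixed, Carlos's statement is true, so Carlos is a knight.
With that fixed, Priya's statement is false, so Priya is a knave.

Daria: knight, Carlos: knight, Priya: knave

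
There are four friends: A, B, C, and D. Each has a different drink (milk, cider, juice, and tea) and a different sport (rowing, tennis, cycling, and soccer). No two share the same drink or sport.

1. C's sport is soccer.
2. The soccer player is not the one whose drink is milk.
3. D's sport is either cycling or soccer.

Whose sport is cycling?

Clue 1 rules out C for the one with sport cycling.
With clues 1–3, A and B are impossible for the one with sport cycling.
That leaves D.

D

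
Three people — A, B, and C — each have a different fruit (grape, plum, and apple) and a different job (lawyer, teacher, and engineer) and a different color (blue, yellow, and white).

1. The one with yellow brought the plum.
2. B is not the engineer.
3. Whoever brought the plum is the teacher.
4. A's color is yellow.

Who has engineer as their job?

With clues 1–2, B is impossible for the one with job engineer.
With clues 1–4, A is impossible for the one with job engineer.
That leaves C.

C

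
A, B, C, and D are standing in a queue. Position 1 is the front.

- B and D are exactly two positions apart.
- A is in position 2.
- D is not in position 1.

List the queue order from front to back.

B, A, D, C

From clues 1–2: A → position 2, C → position 4.
From clues 1–3: B → position 1, D → position 3.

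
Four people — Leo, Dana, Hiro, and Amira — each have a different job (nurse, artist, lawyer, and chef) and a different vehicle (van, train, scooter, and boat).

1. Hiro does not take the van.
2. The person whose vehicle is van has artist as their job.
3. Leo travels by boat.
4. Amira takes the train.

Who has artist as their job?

Dana

With clues 1–2, Hiro is impossible for the one with job artist.
With clues 1–3, Leo is impossible for the one with job artist.
With clues 1–4, Amira is impossible for the one with job artist.
That leaves Dana.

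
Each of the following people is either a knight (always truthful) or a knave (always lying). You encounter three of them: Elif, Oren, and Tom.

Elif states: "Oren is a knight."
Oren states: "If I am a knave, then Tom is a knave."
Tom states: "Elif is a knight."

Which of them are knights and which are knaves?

Elif: knight, Oren: knight, Tom: knight

Consider Elif. Suppose Elif is a knave.
Then no assignment of the remaining roles makes every statement match its speaker's type — contradiction.
So Elif is a knight.
With that fixed, Tom's statement is true, so Tom is a knight.
Consider Oren. Suppose Oren is a knave.
Then Elif's statement comes out false, contradicting Elif being a knight.
So Oren is a knight.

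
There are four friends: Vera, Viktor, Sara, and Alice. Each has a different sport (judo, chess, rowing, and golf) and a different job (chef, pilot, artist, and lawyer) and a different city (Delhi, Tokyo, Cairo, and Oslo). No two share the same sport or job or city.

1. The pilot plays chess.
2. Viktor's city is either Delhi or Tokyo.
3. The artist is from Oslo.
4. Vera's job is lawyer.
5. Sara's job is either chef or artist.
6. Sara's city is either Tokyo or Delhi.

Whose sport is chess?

With clues 1–4, Vera is impossible for the one with sport chess.
With clues 1–5, Sara is impossible for the one with sport chess.
With clues 1–6, Alice is impossible for the one with sport chess.
That leaves Viktor.

Viktor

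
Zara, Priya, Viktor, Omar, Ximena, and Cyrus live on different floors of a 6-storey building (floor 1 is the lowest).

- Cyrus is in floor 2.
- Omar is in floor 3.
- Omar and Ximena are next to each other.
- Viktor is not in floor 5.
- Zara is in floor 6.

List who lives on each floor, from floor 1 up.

From clue 1: Cyrus → floor 2.
From clues 1–2: Omar → floor 3.
From clues 1–3: Ximena → floor 4.
From clues 1–4: Viktor is in {1,6}.
From clues 1–5: Viktor → floor 1, Priya → floor 5, Zara → floor 6.

Viktor, Cyrus, Omar, Ximena, Priya, Zara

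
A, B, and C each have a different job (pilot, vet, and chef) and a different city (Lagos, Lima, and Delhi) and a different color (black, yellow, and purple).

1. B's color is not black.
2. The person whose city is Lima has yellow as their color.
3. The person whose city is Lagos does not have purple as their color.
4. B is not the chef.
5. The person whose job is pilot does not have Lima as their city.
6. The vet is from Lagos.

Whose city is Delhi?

B

With clues 1–6, A and C are impossible for the one with city Delhi.
That leaves B.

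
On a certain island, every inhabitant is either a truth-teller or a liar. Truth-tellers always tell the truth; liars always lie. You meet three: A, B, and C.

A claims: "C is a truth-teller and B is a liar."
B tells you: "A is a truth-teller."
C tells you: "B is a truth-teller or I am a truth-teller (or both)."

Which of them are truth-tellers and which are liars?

Consider A. Suppose A is a truth-teller.
Then no assignment of the remaining roles makes every statement match its speaker's type — contradiction.
So A is a liar.
With that fixed, B's statement is false, so B is a liar.
Consider C. Suppose C is a truth-teller.
Then A's statement comes out true, contradicting A being a liar.
So C is a liar.

A: liar, B: liar, C: liar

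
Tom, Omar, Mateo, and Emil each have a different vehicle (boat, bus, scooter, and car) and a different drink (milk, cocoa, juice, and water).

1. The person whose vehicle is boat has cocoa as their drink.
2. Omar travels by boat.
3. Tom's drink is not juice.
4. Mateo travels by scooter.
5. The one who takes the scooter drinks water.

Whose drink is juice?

Emil

With clues 1–2, Omar is impossible for the one with drink juice.
With clues 1–3, Tom is impossible for the one with drink juice.
With clues 1–5, Mateo is impossible for the one with drink juice.
That leaves Emil.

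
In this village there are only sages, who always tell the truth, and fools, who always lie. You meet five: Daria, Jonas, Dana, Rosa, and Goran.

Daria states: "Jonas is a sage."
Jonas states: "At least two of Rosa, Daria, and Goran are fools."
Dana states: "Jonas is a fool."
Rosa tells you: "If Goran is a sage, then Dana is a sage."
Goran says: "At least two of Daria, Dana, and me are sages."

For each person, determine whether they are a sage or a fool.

Daria: fool, Jonas: fool, Dana: sage, Rosa: sage, Goran: sage

Consider Daria. Suppose Daria is a sage.
Then no assignment of the remaining roles makes every statement match its speaker's type — contradiction.
So Daria is a fool.
Consider Jonas. Suppose Jonas is a sage.
Then Daria's statement comes out true, contradicting Daria being a fool.
So Jonas is a fool.
With that fixed, Dana's statement is true, so Dana is a sage.
With that fixed, Rosa's statement is true, so Rosa is a sage.
Consider Goran. Suppose Goran is a fool.
Then Jonas's statement comes out true, contradicting Jonas being a fool.
So Goran is a sage.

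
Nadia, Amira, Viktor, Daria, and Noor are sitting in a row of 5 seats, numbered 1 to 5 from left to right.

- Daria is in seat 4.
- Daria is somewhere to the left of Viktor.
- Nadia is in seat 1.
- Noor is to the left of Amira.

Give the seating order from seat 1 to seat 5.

From clue 1: Daria → seat 4.
From clues 1–2: Viktor → seat 5.
From clues 1–3: Nadia → seat 1.
From clues 1–4: Noor → seat 2, Amira → seat 3.

Nadia, Noor, Amira, Daria, Viktor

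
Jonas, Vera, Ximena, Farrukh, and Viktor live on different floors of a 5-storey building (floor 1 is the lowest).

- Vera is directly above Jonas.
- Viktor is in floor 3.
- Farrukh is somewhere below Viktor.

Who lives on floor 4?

Jonas

With clues 1–2, Vera and Viktor are ruled out for floor 4.
With clues 1–3, Farrukh and Ximena are ruled out for floor 4.
So floor 4 is Jonas.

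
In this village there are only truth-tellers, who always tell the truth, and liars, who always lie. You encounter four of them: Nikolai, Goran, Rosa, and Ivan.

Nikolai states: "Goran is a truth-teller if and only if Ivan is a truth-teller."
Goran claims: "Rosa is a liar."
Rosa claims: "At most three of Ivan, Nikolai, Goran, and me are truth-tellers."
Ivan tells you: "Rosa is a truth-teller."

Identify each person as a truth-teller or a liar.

Consider Nikolai. Suppose Nikolai is a truth-teller.
Then no assignment of the remaining roles makes every statement match its speaker's type — contradiction.
So Nikolai is a liar.
With that fixed, Rosa's statement is true, so Rosa is a truth-teller.
With that fixed, Ivan's statement is true, so Ivan is a truth-teller.
With that fixed, Goran's statement is false, so Goran is a liar.

Nikolai: liar, Goran: liar, Rosa: truth-teller, Ivan: truth-teller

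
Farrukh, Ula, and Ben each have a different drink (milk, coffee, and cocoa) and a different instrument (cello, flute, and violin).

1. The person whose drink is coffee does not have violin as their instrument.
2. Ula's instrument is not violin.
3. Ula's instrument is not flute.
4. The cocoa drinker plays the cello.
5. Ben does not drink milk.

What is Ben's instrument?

flute

With clues 1–3, cello is impossible for Ben's instrument.
With clues 1–5, violin is impossible for Ben's instrument.
That leaves flute.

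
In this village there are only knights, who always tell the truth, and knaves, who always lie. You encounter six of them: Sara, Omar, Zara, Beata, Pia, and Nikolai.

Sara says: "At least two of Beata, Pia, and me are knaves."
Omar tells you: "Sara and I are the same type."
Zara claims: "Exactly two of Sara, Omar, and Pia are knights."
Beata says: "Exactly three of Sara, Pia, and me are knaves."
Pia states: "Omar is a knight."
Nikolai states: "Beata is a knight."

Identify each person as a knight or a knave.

Sara: knight, Omar: knave, Zara: knave, Beata: knave, Pia: knave, Nikolai: knave

Consider Sara. Suppose Sara is a knave.
Then whichever role Omar has, Omar's statement has the wrong truth value — contradiction.
So Sara is a knight.
With that fixed, Beata's statement is false, so Beata is a knave.
With that fixed, Nikolai's statement is false, so Nikolai is a knave.
Consider Omar. Suppose Omar is a knight.
Then no assignment of the remaining roles makes every statement match its speaker's type — contradiction.
So Omar is a knave.
With that fixed, Pia's statement is false, so Pia is a knave.
With that fixed, Zara's statement is false, so Zara is a knave.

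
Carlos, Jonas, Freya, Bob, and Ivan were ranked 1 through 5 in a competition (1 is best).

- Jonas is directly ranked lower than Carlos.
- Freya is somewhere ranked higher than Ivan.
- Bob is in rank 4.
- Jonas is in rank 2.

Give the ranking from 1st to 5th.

From clue 1: Carlos is in {1,2,3,4}.
From clues 1–3: Bob → rank 4, Ivan → rank 5.
From clues 1–4: Carlos → rank 1, Jonas → rank 2, Freya → rank 3.

Carlos, Jonas, Freya, Bob, Ivan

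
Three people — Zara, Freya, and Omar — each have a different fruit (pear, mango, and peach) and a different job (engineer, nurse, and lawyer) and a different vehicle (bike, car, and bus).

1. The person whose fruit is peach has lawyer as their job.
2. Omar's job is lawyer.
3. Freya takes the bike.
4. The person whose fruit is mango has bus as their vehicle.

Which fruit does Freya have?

pear

With clues 1–2, peach is impossible for Freya's fruit.
With clues 1–4, mango is impossible for Freya's fruit.
That leaves pear.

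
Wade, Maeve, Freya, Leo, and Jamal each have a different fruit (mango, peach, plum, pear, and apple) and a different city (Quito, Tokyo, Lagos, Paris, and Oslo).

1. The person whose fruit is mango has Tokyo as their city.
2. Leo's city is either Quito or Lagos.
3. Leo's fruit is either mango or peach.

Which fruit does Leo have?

peach

With clues 1–2, mango is impossible for Leo's fruit.
With clues 1–3, apple, pear, and plum are impossible for Leo's fruit.
That leaves peach.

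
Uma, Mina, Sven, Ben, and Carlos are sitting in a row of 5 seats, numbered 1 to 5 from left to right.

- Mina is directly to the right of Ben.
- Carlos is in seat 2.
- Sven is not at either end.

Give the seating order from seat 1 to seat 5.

Uma, Carlos, Sven, Ben, Mina

From clue 1: Mina is in {2,3,4,5}.
From clues 1–2: Carlos → seat 2.
From clues 1–3: Uma → seat 1, Sven → seat 3, Ben → seat 4, Mina → seat 5.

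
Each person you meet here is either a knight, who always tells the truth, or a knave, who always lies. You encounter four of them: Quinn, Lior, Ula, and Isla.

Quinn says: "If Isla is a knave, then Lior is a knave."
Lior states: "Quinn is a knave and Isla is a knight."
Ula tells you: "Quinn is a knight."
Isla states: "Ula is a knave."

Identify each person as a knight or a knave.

Quinn: knight, Lior: knave, Ula: knight, Isla: knave

Consider Quinn. Suppose Quinn is a knave.
Then no assignment of the remaining roles makes every statement match its speaker's type — contradiction.
So Quinn is a knight.
With that fixed, Lior's statement is false, so Lior is a knave.
With that fixed, Ula's statement is true, so Ula is a knight.
With that fixed, Isla's statement is false, so Isla is a knave.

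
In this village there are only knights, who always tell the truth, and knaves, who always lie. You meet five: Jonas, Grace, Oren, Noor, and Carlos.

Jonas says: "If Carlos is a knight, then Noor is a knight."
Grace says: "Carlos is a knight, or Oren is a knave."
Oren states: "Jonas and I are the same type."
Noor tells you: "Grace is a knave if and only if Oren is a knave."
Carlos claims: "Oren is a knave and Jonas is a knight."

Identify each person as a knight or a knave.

Jonas: knight, Grace: knave, Oren: knight, Noor: knave, Carlos: knave

Consider Jonas. Suppose Jonas is a knave.
Then whichever role Oren has, Oren's statement has the wrong truth value — contradiction.
So Jonas is a knight.
Consider Grace. Suppose Grace is a knight.
Then no assignment of the remaining roles makes every statement match its speaker's type — contradiction.
So Grace is a knave.
Consider Oren. Suppose Oren is a knave.
Then Grace's statement comes out true, contradicting Grace being a knave.
So Oren is a knight.
With that fixed, Noor's statement is false, so Noor is a knave.
With that fixed, Carlos's statement is false, so Carlos is a knave.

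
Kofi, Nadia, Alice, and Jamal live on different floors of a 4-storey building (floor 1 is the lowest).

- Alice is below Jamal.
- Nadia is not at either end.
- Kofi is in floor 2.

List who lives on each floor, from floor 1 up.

Alice, Kofi, Nadia, Jamal

From clue 1: Alice is in {1,2,3}.
From clues 1–2: Nadia is in {2,3}.
From clues 1–3: Alice → floor 1, Kofi → floor 2, Nadia → floor 3, Jamal → floor 4.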